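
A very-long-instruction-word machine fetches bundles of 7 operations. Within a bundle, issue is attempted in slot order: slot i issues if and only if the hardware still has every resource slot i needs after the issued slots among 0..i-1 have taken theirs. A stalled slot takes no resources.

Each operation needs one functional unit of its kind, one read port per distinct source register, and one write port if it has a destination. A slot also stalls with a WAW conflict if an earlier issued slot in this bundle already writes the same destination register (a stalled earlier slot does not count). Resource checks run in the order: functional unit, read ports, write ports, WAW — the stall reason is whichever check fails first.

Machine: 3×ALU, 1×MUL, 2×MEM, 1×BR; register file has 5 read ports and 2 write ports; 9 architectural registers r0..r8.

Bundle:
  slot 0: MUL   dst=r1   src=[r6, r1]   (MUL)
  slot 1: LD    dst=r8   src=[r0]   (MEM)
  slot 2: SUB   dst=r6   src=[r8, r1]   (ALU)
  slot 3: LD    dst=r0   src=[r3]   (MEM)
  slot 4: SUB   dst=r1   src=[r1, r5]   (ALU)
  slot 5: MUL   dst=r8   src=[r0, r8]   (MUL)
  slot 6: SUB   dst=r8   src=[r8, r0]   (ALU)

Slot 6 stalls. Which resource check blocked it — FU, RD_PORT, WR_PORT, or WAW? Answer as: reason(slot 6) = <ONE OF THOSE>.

slot 0 (MUL): ISSUE — free A3,Mu0,Ld2,B1 rp3 wp1
slot 1 (MEM): ISSUE — free A3,Mu0,Ld1,B1 rp2 wp0
slot 2 (ALU): stall WR_PORT — free A3,Mu0,Ld1,B1 rp2 wp0
slot 3 (MEM): stall WR_PORT — free A3,Mu0,Ld1,B1 rp2 wp0
slot 4 (ALU): stall WR_PORT — free A3,Mu0,Ld1,B1 rp2 wp0
slot 5 (MUL): stall FU — free A3,Mu0,Ld1,B1 rp2 wp0
slot 6 (ALU): stall WR_PORT — free A3,Mu0,Ld1,B1 rp2 wp0

reason(slot 6) = WR_PORT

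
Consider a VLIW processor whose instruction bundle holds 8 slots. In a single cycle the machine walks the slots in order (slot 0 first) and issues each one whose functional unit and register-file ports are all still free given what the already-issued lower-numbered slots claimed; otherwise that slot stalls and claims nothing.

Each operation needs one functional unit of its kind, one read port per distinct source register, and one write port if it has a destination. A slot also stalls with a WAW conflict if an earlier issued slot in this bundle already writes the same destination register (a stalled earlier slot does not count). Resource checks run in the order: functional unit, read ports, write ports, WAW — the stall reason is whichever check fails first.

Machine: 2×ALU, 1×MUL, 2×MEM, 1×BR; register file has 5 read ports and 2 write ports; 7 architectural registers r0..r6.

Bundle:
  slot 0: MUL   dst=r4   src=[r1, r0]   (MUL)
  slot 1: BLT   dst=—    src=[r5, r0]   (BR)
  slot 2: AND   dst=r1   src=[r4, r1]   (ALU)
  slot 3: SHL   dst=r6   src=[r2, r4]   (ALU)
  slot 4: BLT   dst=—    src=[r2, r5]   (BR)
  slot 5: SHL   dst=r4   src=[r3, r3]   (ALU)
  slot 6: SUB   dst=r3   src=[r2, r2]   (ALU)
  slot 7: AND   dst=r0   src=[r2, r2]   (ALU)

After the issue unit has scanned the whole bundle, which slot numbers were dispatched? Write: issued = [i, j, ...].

(0) want 1×MUL +2rd +1wr — yes → AL2|MU0|ME2|BR1|rd3|wr1
(1) want 1×BR +2rd +0wr — yes → AL2|MU0|ME2|BR0|rd1|wr1
(2) want 1×ALU +2rd +1wr — RD_PORT → AL2|MU0|ME2|BR0|rd1|wr1
(3) want 1×ALU +2rd +1wr — RD_PORT → AL2|MU0|ME2|BR0|rd1|wr1
(4) want 1×BR +2rd +0wr — FU → AL2|MU0|ME2|BR0|rd1|wr1
(5) want 1×ALU +1rd +1wr — WAW → AL2|MU0|ME2|BR0|rd1|wr1
(6) want 1×ALU +1rd +1wr — yes → AL1|MU0|ME2|BR0|rd0|wr0
(7) want 1×ALU +1rd +1wr — RD_PORT → AL1|MU0|ME2|BR0|rd0|wr0

issued = [0, 1, 6]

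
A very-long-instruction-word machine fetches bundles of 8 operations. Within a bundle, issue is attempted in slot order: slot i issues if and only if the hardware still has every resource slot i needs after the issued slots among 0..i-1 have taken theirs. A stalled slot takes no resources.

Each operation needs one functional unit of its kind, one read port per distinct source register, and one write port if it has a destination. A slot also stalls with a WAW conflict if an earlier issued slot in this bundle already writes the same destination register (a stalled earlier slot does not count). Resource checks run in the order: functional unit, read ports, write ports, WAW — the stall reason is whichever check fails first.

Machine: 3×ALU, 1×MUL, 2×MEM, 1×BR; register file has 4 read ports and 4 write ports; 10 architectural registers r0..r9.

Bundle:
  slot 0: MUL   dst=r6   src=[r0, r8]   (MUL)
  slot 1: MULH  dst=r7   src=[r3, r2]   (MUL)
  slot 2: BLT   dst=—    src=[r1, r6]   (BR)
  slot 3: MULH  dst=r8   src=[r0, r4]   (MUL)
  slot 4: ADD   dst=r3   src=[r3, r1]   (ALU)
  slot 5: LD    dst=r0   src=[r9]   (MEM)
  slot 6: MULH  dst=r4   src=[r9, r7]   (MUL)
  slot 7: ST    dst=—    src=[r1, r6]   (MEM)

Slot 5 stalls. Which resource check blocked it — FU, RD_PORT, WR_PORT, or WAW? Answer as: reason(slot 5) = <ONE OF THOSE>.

reason(slot 5) = RD_PORT

[0] MUL needs rd=2 wr=1: ok; after: ALU=3 MUL=0 MEM=2 BR=1, R=2, W=3
[1] MUL needs rd=2 wr=1: FU; after: ALU=3 MUL=0 MEM=2 BR=1, R=2, W=3
[2] BR needs rd=2 wr=0: ok; after: ALU=3 MUL=0 MEM=2 BR=0, R=0, W=3
[3] MUL needs rd=2 wr=1: FU; after: ALU=3 MUL=0 MEM=2 BR=0, R=0, W=3
[4] ALU needs rd=2 wr=1: RD_PORT; after: ALU=3 MUL=0 MEM=2 BR=0, R=0, W=3
[5] MEM needs rd=1 wr=1: RD_PORT; after: ALU=3 MUL=0 MEM=2 BR=0, R=0, W=3
[6] MUL needs rd=2 wr=1: FU; after: ALU=3 MUL=0 MEM=2 BR=0, R=0, W=3
[7] MEM needs rd=2 wr=0: RD_PORT; after: ALU=3 MUL=0 MEM=2 BR=0, R=0, W=3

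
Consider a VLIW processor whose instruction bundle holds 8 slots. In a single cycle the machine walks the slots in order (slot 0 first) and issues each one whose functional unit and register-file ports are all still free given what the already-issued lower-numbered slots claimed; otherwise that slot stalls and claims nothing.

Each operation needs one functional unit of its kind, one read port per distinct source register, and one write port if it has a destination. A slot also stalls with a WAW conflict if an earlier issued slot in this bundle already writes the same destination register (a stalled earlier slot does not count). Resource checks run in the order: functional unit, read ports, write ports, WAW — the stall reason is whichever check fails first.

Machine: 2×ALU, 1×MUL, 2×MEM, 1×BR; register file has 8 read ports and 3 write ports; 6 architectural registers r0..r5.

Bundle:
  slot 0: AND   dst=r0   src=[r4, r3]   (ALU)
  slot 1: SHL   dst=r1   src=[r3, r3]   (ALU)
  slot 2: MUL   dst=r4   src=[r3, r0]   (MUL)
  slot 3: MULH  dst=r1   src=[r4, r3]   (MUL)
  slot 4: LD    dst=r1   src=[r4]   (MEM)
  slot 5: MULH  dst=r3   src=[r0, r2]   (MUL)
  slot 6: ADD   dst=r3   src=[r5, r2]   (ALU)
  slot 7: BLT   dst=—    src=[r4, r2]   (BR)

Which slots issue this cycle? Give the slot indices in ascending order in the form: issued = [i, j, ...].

slot 0 (ALU): ISSUE — free A1,Mu1,Ld2,B1 rp6 wp2
slot 1 (ALU): ISSUE — free A0,Mu1,Ld2,B1 rp5 wp1
slot 2 (MUL): ISSUE — free A0,Mu0,Ld2,B1 rp3 wp0
slot 3 (MUL): stall FU — free A0,Mu0,Ld2,B1 rp3 wp0
slot 4 (MEM): stall WR_PORT — free A0,Mu0,Ld2,B1 rp3 wp0
slot 5 (MUL): stall FU — free A0,Mu0,Ld2,B1 rp3 wp0
slot 6 (ALU): stall FU — free A0,Mu0,Ld2,B1 rp3 wp0
slot 7 (BR): ISSUE — free A0,Mu0,Ld2,B0 rp1 wp0

issued = [0, 1, 2, 7]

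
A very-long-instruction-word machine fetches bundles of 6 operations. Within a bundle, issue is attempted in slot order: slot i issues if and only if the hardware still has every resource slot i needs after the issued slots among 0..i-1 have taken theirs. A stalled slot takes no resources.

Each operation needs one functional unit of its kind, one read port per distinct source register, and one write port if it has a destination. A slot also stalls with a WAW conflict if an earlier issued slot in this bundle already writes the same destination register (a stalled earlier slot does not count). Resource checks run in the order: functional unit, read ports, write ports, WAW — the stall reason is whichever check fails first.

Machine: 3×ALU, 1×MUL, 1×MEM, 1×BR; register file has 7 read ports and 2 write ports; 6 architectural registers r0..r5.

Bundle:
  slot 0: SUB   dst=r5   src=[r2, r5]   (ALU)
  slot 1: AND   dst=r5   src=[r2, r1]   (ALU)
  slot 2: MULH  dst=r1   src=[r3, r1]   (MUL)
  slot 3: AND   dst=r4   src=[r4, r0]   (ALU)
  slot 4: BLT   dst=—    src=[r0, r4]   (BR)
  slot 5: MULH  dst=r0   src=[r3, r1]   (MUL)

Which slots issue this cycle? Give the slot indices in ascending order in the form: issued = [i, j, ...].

[0] ALU needs rd=2 wr=1: ok; after: ALU=2 MUL=1 MEM=1 BR=1, R=5, W=1
[1] ALU needs rd=2 wr=1: WAW; after: ALU=2 MUL=1 MEM=1 BR=1, R=5, W=1
[2] MUL needs rd=2 wr=1: ok; after: ALU=2 MUL=0 MEM=1 BR=1, R=3, W=0
[3] ALU needs rd=2 wr=1: WR_PORT; after: ALU=2 MUL=0 MEM=1 BR=1, R=3, W=0
[4] BR needs rd=2 wr=0: ok; after: ALU=2 MUL=0 MEM=1 BR=0, R=1, W=0
[5] MUL needs rd=2 wr=1: FU; after: ALU=2 MUL=0 MEM=1 BR=0, R=1, W=0

issued = [0, 2, 4]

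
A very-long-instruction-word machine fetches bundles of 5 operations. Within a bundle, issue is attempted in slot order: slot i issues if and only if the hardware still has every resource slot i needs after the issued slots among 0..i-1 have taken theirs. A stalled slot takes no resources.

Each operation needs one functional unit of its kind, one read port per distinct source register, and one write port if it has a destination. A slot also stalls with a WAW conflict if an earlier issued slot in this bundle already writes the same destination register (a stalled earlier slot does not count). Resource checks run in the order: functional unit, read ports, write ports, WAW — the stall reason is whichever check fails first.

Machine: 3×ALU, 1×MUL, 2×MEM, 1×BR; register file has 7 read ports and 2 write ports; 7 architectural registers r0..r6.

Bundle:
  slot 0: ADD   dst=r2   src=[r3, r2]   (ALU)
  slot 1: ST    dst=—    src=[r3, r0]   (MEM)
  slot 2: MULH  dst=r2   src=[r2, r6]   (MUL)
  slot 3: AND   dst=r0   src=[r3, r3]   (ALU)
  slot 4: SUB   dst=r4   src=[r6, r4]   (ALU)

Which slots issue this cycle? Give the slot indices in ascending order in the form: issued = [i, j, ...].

issued = [0, 1, 3]

  0. ALU→r2 ⇒ go  {2A/1Mu/2Ld/1B | 5r 1w}
  1. MEM ⇒ go  {2A/1Mu/1Ld/1B | 3r 1w}
  2. MUL→r2 ⇒ no(WAW)  {2A/1Mu/1Ld/1B | 3r 1w}
  3. ALU→r0 ⇒ go  {1A/1Mu/1Ld/1B | 2r 0w}
  4. ALU→r4 ⇒ no(WR_PORT)  {1A/1Mu/1Ld/1B | 2r 0w}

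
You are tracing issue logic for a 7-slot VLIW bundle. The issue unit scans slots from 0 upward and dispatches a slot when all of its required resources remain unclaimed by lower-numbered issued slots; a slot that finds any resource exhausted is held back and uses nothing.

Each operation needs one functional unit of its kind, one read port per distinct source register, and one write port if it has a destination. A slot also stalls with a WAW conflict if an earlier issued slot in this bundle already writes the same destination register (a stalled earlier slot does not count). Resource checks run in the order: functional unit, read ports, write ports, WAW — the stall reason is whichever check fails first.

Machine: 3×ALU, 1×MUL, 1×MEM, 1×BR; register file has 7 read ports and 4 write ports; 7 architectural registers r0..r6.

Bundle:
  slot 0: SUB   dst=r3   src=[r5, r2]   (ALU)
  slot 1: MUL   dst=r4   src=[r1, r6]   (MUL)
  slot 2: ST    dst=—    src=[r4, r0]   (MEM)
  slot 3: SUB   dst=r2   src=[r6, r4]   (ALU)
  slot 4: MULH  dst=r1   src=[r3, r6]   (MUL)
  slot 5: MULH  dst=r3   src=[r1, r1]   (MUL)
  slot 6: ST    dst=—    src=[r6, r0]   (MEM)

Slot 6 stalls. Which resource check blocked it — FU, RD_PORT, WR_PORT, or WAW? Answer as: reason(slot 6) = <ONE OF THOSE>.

(0) want 1×ALU +2rd +1wr — yes → AL2|MU1|ME1|BR1|rd5|wr3
(1) want 1×MUL +2rd +1wr — yes → AL2|MU0|ME1|BR1|rd3|wr2
(2) want 1×MEM +2rd +0wr — yes → AL2|MU0|ME0|BR1|rd1|wr2
(3) want 1×ALU +2rd +1wr — RD_PORT → AL2|MU0|ME0|BR1|rd1|wr2
(4) want 1×MUL +2rd +1wr — FU → AL2|MU0|ME0|BR1|rd1|wr2
(5) want 1×MUL +1rd +1wr — FU → AL2|MU0|ME0|BR1|rd1|wr2
(6) want 1×MEM +2rd +0wr — FU → AL2|MU0|ME0|BR1|rd1|wr2

reason(slot 6) = FU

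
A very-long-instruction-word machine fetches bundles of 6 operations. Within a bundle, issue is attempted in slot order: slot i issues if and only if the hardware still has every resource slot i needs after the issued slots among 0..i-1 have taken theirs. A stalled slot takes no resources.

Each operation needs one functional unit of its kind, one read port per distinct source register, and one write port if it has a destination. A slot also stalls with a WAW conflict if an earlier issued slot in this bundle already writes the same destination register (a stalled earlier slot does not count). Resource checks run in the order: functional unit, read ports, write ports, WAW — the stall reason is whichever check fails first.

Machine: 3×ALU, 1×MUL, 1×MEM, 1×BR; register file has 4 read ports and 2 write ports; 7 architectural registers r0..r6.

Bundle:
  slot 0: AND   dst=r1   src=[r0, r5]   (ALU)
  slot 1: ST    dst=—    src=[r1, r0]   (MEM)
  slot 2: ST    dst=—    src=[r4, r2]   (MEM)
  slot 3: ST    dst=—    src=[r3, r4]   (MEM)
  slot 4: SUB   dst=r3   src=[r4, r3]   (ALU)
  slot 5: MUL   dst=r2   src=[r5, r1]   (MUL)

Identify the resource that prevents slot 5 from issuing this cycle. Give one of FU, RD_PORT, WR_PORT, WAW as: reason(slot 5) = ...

  0. ALU→r1 ⇒ go  {2A/1Mu/1Ld/1B | 2r 1w}
  1. MEM ⇒ go  {2A/1Mu/0Ld/1B | 0r 1w}
  2. MEM ⇒ no(FU)  {2A/1Mu/0Ld/1B | 0r 1w}
  3. MEM ⇒ no(FU)  {2A/1Mu/0Ld/1B | 0r 1w}
  4. ALU→r3 ⇒ no(RD_PORT)  {2A/1Mu/0Ld/1B | 0r 1w}
  5. MUL→r2 ⇒ no(RD_PORT)  {2A/1Mu/0Ld/1B | 0r 1w}

reason(slot 5) = RD_PORT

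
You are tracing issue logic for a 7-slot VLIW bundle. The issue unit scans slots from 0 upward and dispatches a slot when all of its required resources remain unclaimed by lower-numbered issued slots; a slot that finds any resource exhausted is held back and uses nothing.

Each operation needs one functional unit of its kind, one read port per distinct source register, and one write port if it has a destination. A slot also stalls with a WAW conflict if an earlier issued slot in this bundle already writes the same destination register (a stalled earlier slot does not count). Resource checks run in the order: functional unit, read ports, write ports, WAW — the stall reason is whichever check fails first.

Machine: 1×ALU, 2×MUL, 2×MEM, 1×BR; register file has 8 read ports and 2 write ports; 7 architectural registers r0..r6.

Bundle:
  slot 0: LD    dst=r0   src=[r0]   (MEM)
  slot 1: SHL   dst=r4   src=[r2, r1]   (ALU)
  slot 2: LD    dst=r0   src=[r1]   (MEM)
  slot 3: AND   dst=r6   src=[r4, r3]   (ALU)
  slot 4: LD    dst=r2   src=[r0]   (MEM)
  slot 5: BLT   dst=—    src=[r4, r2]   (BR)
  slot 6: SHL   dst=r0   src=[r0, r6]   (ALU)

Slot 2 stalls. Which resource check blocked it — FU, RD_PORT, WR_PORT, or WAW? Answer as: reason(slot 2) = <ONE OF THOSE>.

slot 0 (MEM): ISSUE — free A1,Mu2,Ld1,B1 rp7 wp1
slot 1 (ALU): ISSUE — free A0,Mu2,Ld1,B1 rp5 wp0
slot 2 (MEM): stall WR_PORT — free A0,Mu2,Ld1,B1 rp5 wp0
slot 3 (ALU): stall FU — free A0,Mu2,Ld1,B1 rp5 wp0
slot 4 (MEM): stall WR_PORT — free A0,Mu2,Ld1,B1 rp5 wp0
slot 5 (BR): ISSUE — free A0,Mu2,Ld1,B0 rp3 wp0
slot 6 (ALU): stall FU — free A0,Mu2,Ld1,B0 rp3 wp0

reason(slot 2) = WR_PORT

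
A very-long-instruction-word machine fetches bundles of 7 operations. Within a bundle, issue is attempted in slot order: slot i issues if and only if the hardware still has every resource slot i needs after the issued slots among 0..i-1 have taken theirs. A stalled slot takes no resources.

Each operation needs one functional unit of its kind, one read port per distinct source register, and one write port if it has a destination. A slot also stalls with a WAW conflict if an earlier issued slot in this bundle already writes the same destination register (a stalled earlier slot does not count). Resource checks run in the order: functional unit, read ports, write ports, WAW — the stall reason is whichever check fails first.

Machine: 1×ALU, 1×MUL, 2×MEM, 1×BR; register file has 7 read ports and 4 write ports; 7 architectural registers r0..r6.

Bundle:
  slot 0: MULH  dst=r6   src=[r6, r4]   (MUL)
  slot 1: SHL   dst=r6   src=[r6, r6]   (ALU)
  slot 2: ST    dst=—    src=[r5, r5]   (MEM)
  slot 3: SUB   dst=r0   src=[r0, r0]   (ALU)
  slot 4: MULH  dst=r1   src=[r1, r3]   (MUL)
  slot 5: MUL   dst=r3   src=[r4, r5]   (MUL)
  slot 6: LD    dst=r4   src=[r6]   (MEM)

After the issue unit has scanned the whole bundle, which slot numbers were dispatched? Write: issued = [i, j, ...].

[0] MUL needs rd=2 wr=1: ok; after: ALU=1 MUL=0 MEM=2 BR=1, R=5, W=3
[1] ALU needs rd=1 wr=1: WAW; after: ALU=1 MUL=0 MEM=2 BR=1, R=5, W=3
[2] MEM needs rd=1 wr=0: ok; after: ALU=1 MUL=0 MEM=1 BR=1, R=4, W=3
[3] ALU needs rd=1 wr=1: ok; after: ALU=0 MUL=0 MEM=1 BR=1, R=3, W=2
[4] MUL needs rd=2 wr=1: FU; after: ALU=0 MUL=0 MEM=1 BR=1, R=3, W=2
[5] MUL needs rd=2 wr=1: FU; after: ALU=0 MUL=0 MEM=1 BR=1, R=3, W=2
[6] MEM needs rd=1 wr=1: ok; after: ALU=0 MUL=0 MEM=0 BR=1, R=2, W=1

issued = [0, 2, 3, 6]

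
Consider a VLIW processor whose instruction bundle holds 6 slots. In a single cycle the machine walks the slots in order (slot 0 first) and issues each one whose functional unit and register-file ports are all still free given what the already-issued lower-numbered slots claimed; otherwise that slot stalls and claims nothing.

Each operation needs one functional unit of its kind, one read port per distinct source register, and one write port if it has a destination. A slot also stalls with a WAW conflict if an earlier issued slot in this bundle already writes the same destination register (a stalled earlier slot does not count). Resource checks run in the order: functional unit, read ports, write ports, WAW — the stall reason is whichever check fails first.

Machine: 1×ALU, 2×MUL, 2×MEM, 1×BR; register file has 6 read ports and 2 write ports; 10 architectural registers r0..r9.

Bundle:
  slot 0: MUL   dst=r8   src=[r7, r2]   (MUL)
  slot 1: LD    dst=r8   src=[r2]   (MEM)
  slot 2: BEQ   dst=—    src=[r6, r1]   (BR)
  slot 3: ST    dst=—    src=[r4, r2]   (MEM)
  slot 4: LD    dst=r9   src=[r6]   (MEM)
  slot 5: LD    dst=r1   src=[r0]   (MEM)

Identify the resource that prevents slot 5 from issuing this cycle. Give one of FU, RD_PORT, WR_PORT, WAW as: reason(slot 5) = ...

reason(slot 5) = RD_PORT

(0) want 1×MUL +2rd +1wr — yes → AL1|MU1|ME2|BR1|rd4|wr1
(1) want 1×MEM +1rd +1wr — WAW → AL1|MU1|ME2|BR1|rd4|wr1
(2) want 1×BR +2rd +0wr — yes → AL1|MU1|ME2|BR0|rd2|wr1
(3) want 1×MEM +2rd +0wr — yes → AL1|MU1|ME1|BR0|rd0|wr1
(4) want 1×MEM +1rd +1wr — RD_PORT → AL1|MU1|ME1|BR0|rd0|wr1
(5) want 1×MEM +1rd +1wr — RD_PORT → AL1|MU1|ME1|BR0|rd0|wr1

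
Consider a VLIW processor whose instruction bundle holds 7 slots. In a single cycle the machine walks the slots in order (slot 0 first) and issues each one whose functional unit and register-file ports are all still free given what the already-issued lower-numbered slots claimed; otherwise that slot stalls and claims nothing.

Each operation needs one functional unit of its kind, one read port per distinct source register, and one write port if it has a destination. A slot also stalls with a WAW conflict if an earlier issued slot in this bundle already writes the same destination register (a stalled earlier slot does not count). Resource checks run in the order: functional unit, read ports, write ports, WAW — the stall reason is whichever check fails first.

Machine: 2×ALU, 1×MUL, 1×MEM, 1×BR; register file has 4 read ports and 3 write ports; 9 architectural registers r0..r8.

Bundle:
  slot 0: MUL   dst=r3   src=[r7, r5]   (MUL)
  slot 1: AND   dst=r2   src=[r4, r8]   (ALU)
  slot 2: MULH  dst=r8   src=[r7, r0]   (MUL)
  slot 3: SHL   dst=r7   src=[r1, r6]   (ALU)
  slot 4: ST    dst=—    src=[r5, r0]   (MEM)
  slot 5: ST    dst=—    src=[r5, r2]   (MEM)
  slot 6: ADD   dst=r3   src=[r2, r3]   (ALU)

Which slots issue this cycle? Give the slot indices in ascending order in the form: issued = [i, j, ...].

[0] MUL needs rd=2 wr=1: ok; after: ALU=2 MUL=0 MEM=1 BR=1, R=2, W=2
[1] ALU needs rd=2 wr=1: ok; after: ALU=1 MUL=0 MEM=1 BR=1, R=0, W=1
[2] MUL needs rd=2 wr=1: FU; after: ALU=1 MUL=0 MEM=1 BR=1, R=0, W=1
[3] ALU needs rd=2 wr=1: RD_PORT; after: ALU=1 MUL=0 MEM=1 BR=1, R=0, W=1
[4] MEM needs rd=2 wr=0: RD_PORT; after: ALU=1 MUL=0 MEM=1 BR=1, R=0, W=1
[5] MEM needs rd=2 wr=0: RD_PORT; after: ALU=1 MUL=0 MEM=1 BR=1, R=0, W=1
[6] ALU needs rd=2 wr=1: RD_PORT; after: ALU=1 MUL=0 MEM=1 BR=1, R=0, W=1

issued = [0, 1]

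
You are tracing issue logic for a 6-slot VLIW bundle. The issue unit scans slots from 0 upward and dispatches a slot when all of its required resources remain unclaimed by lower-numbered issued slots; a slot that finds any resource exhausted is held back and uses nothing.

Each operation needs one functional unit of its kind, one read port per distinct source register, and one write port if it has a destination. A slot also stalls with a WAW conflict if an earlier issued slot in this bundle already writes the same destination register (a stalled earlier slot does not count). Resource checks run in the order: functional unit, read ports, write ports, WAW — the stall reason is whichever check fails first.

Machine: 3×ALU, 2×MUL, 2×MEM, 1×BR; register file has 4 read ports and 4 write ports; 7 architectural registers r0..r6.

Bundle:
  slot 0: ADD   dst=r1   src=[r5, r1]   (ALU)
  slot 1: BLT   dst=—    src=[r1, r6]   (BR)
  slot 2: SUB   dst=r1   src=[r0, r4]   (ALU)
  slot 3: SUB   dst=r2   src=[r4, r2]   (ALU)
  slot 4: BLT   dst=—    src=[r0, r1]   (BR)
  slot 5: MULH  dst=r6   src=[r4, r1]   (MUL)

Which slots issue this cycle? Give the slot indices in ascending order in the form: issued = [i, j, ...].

issued = [0, 1]

#0 ALU src=r5,r1 dispatched  <A:2 Mu:2 Ld:2 B:1 rd:2 wr:3>
#1 BR src=r1,r6 dispatched  <A:2 Mu:2 Ld:2 B:0 rd:0 wr:3>
#2 ALU src=r0,r4 held:RD_PORT  <A:2 Mu:2 Ld:2 B:0 rd:0 wr:3>
#3 ALU src=r4,r2 held:RD_PORT  <A:2 Mu:2 Ld:2 B:0 rd:0 wr:3>
#4 BR src=r0,r1 held:FU  <A:2 Mu:2 Ld:2 B:0 rd:0 wr:3>
#5 MUL src=r4,r1 held:RD_PORT  <A:2 Mu:2 Ld:2 B:0 rd:0 wr:3>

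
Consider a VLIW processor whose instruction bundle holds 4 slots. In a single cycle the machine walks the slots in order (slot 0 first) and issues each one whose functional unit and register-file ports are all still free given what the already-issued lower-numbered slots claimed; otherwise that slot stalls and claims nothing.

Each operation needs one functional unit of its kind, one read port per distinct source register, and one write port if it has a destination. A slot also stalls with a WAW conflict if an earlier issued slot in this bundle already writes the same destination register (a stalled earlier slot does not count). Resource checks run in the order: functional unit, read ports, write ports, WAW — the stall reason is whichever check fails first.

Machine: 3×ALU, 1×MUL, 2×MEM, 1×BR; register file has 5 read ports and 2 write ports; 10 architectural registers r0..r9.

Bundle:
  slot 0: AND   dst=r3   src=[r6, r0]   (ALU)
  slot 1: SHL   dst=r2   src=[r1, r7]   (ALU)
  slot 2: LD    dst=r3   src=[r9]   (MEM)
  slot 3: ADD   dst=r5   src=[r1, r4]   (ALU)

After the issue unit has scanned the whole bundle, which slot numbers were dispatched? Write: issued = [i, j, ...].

issued = [0, 1]

  0. ALU→r3 ⇒ go  {2A/1Mu/2Ld/1B | 3r 1w}
  1. ALU→r2 ⇒ go  {1A/1Mu/2Ld/1B | 1r 0w}
  2. MEM→r3 ⇒ no(WR_PORT)  {1A/1Mu/2Ld/1B | 1r 0w}
  3. ALU→r5 ⇒ no(RD_PORT)  {1A/1Mu/2Ld/1B | 1r 0w}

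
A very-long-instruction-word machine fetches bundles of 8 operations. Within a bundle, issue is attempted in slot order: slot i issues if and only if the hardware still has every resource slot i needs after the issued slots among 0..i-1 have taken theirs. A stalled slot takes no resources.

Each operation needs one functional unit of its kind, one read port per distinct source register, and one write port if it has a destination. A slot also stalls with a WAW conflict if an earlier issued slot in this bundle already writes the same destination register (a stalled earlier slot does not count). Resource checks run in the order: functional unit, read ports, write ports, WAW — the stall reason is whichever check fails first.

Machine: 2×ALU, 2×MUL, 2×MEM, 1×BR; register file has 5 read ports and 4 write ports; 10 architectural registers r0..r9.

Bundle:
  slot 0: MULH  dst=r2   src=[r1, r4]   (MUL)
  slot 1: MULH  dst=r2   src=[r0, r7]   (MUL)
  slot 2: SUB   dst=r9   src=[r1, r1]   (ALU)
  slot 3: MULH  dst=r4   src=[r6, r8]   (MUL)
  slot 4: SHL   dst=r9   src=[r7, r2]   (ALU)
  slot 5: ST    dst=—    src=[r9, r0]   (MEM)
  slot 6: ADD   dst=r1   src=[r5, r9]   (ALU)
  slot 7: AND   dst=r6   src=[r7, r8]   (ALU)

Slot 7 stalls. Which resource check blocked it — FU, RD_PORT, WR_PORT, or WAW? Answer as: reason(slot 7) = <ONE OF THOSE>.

slot 0 (MUL): ISSUE — free A2,Mu1,Ld2,B1 rp3 wp3
slot 1 (MUL): stall WAW — free A2,Mu1,Ld2,B1 rp3 wp3
slot 2 (ALU): ISSUE — free A1,Mu1,Ld2,B1 rp2 wp2
slot 3 (MUL): ISSUE — free A1,Mu0,Ld2,B1 rp0 wp1
slot 4 (ALU): stall RD_PORT — free A1,Mu0,Ld2,B1 rp0 wp1
slot 5 (MEM): stall RD_PORT — free A1,Mu0,Ld2,B1 rp0 wp1
slot 6 (ALU): stall RD_PORT — free A1,Mu0,Ld2,B1 rp0 wp1
slot 7 (ALU): stall RD_PORT — free A1,Mu0,Ld2,B1 rp0 wp1

reason(slot 7) = RD_PORT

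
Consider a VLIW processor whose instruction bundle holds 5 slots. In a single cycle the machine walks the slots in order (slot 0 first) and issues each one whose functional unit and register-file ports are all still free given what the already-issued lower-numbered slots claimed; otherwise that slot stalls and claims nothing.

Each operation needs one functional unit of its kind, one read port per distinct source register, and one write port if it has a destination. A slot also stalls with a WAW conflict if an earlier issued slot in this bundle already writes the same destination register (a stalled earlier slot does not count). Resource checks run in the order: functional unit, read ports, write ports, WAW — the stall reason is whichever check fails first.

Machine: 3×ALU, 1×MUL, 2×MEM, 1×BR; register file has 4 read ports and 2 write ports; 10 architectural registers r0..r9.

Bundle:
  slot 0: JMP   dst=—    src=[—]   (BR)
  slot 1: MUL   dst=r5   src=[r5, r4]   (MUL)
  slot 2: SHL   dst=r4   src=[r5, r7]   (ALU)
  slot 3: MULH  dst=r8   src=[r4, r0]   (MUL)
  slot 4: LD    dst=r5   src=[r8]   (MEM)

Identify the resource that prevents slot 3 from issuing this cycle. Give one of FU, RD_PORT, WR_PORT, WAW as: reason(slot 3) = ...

(0) want 1×BR +0rd +0wr — yes → AL3|MU1|ME2|BR0|rd4|wr2
(1) want 1×MUL +2rd +1wr — yes → AL3|MU0|ME2|BR0|rd2|wr1
(2) want 1×ALU +2rd +1wr — yes → AL2|MU0|ME2|BR0|rd0|wr0
(3) want 1×MUL +2rd +1wr — FU → AL2|MU0|ME2|BR0|rd0|wr0
(4) want 1×MEM +1rd +1wr — RD_PORT → AL2|MU0|ME2|BR0|rd0|wr0

reason(slot 3) = FU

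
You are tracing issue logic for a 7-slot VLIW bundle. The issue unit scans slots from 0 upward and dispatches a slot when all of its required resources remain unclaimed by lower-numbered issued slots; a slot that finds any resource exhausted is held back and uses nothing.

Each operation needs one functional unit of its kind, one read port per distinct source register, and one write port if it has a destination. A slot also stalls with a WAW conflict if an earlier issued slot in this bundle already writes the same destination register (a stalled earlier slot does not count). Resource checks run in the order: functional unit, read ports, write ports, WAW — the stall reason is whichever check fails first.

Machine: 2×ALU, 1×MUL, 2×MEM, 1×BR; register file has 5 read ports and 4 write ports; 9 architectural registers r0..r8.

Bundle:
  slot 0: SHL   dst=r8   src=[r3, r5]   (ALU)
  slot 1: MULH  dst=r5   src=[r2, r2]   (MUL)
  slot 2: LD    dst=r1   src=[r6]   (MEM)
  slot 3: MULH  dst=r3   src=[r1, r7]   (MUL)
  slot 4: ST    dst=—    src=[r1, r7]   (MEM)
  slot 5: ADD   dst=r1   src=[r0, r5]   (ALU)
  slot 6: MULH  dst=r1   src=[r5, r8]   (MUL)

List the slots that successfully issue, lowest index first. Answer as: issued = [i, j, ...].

issued = [0, 1, 2]

  0. ALU→r8 ⇒ go  {1A/1Mu/2Ld/1B | 3r 3w}
  1. MUL→r5 ⇒ go  {1A/0Mu/2Ld/1B | 2r 2w}
  2. MEM→r1 ⇒ go  {1A/0Mu/1Ld/1B | 1r 1w}
  3. MUL→r3 ⇒ no(FU)  {1A/0Mu/1Ld/1B | 1r 1w}
  4. MEM ⇒ no(RD_PORT)  {1A/0Mu/1Ld/1B | 1r 1w}
  5. ALU→r1 ⇒ no(RD_PORT)  {1A/0Mu/1Ld/1B | 1r 1w}
  6. MUL→r1 ⇒ no(FU)  {1A/0Mu/1Ld/1B | 1r 1w}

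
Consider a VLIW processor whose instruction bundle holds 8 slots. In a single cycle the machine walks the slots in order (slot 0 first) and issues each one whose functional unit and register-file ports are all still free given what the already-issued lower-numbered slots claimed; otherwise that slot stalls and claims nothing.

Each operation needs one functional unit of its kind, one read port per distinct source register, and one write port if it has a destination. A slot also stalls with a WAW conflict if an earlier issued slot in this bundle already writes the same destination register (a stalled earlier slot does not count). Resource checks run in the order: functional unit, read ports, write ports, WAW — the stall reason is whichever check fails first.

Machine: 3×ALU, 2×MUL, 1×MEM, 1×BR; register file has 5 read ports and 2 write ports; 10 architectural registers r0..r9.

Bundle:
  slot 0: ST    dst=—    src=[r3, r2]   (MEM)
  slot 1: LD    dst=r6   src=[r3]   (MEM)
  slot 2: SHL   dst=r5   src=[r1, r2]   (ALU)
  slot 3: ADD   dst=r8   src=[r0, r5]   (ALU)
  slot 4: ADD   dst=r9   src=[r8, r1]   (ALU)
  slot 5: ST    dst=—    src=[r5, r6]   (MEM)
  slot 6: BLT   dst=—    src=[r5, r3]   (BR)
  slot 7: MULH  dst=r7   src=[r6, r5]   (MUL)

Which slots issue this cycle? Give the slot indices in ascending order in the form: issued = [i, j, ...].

  0. MEM ⇒ go  {3A/2Mu/0Ld/1B | 3r 2w}
  1. MEM→r6 ⇒ no(FU)  {3A/2Mu/0Ld/1B | 3r 2w}
  2. ALU→r5 ⇒ go  {2A/2Mu/0Ld/1B | 1r 1w}
  3. ALU→r8 ⇒ no(RD_PORT)  {2A/2Mu/0Ld/1B | 1r 1w}
  4. ALU→r9 ⇒ no(RD_PORT)  {2A/2Mu/0Ld/1B | 1r 1w}
  5. MEM ⇒ no(FU)  {2A/2Mu/0Ld/1B | 1r 1w}
  6. BR ⇒ no(RD_PORT)  {2A/2Mu/0Ld/1B | 1r 1w}
  7. MUL→r7 ⇒ no(RD_PORT)  {2A/2Mu/0Ld/1B | 1r 1w}

issued = [0, 2]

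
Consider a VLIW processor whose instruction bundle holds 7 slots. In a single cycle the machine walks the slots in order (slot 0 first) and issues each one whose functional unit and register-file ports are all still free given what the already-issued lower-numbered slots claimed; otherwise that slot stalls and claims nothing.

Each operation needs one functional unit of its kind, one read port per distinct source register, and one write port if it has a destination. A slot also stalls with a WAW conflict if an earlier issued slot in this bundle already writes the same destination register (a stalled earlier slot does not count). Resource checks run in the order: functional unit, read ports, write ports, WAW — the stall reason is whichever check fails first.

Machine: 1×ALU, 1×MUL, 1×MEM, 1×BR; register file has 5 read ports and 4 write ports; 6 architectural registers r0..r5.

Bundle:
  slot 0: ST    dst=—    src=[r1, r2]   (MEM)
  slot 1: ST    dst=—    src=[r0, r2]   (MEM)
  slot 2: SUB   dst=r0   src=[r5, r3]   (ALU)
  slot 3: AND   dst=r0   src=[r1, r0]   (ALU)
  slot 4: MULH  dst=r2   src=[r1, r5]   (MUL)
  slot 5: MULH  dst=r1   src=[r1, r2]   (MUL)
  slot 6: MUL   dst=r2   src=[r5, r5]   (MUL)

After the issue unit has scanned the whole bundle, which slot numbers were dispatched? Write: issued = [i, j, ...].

(0) want 1×MEM +2rd +0wr — yes → AL1|MU1|ME0|BR1|rd3|wr4
(1) want 1×MEM +2rd +0wr — FU → AL1|MU1|ME0|BR1|rd3|wr4
(2) want 1×ALU +2rd +1wr — yes → AL0|MU1|ME0|BR1|rd1|wr3
(3) want 1×ALU +2rd +1wr — FU → AL0|MU1|ME0|BR1|rd1|wr3
(4) want 1×MUL +2rd +1wr — RD_PORT → AL0|MU1|ME0|BR1|rd1|wr3
(5) want 1×MUL +2rd +1wr — RD_PORT → AL0|MU1|ME0|BR1|rd1|wr3
(6) want 1×MUL +1rd +1wr — yes → AL0|MU0|ME0|BR1|rd0|wr2

issued = [0, 2, 6]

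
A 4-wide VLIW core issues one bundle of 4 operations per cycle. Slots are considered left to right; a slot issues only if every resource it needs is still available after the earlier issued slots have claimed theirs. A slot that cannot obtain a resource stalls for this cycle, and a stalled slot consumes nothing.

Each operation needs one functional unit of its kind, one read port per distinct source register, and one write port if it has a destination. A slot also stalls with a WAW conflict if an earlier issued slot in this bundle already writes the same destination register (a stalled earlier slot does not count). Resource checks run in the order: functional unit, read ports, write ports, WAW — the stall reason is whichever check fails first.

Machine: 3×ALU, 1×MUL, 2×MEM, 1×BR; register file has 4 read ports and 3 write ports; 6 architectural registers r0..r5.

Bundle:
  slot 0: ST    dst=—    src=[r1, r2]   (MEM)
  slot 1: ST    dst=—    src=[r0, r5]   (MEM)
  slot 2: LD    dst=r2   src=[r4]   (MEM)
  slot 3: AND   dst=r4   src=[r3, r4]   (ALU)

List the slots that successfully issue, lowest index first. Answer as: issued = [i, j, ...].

slot 0 (MEM): ISSUE — free A3,Mu1,Ld1,B1 rp2 wp3
slot 1 (MEM): ISSUE — free A3,Mu1,Ld0,B1 rp0 wp3
slot 2 (MEM): stall FU — free A3,Mu1,Ld0,B1 rp0 wp3
slot 3 (ALU): stall RD_PORT — free A3,Mu1,Ld0,B1 rp0 wp3

issued = [0, 1]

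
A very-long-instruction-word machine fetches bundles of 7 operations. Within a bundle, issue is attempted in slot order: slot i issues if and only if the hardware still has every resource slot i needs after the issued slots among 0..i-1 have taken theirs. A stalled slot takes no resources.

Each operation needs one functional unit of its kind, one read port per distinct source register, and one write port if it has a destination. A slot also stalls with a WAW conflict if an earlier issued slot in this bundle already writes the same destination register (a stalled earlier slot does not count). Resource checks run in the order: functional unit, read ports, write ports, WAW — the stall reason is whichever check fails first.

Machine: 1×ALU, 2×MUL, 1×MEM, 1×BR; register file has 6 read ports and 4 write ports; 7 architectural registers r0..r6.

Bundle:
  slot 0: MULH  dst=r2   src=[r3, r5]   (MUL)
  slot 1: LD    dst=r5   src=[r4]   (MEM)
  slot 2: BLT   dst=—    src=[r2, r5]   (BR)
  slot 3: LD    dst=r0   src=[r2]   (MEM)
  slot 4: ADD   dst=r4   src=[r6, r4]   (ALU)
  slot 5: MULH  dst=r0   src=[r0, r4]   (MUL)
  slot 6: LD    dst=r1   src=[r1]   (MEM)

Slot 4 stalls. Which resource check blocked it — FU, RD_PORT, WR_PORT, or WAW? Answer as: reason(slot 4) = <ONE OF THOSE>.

reason(slot 4) = RD_PORT

(0) want 1×MUL +2rd +1wr — yes → AL1|MU1|ME1|BR1|rd4|wr3
(1) want 1×MEM +1rd +1wr — yes → AL1|MU1|ME0|BR1|rd3|wr2
(2) want 1×BR +2rd +0wr — yes → AL1|MU1|ME0|BR0|rd1|wr2
(3) want 1×MEM +1rd +1wr — FU → AL1|MU1|ME0|BR0|rd1|wr2
(4) want 1×ALU +2rd +1wr — RD_PORT → AL1|MU1|ME0|BR0|rd1|wr2
(5) want 1×MUL +2rd +1wr — RD_PORT → AL1|MU1|ME0|BR0|rd1|wr2
(6) want 1×MEM +1rd +1wr — FU → AL1|MU1|ME0|BR0|rd1|wr2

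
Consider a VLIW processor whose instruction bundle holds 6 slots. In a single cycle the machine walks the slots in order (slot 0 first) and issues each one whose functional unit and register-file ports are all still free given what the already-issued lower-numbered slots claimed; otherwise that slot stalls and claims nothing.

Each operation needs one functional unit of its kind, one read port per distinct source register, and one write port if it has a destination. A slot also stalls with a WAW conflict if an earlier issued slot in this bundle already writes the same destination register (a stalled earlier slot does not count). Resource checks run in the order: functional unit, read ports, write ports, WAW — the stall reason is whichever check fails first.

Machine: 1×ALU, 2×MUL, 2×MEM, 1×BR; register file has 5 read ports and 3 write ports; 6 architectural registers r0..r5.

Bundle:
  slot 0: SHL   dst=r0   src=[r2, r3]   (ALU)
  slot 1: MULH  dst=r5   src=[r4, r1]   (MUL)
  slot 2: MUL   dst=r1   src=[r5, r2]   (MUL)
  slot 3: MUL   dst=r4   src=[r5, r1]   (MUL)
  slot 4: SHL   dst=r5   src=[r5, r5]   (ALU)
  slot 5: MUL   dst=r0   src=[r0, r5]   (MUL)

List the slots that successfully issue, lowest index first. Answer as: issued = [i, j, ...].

(0) want 1×ALU +2rd +1wr — yes → AL0|MU2|ME2|BR1|rd3|wr2
(1) want 1×MUL +2rd +1wr — yes → AL0|MU1|ME2|BR1|rd1|wr1
(2) want 1×MUL +2rd +1wr — RD_PORT → AL0|MU1|ME2|BR1|rd1|wr1
(3) want 1×MUL +2rd +1wr — RD_PORT → AL0|MU1|ME2|BR1|rd1|wr1
(4) want 1×ALU +1rd +1wr — FU → AL0|MU1|ME2|BR1|rd1|wr1
(5) want 1×MUL +2rd +1wr — RD_PORT → AL0|MU1|ME2|BR1|rd1|wr1

issued = [0, 1]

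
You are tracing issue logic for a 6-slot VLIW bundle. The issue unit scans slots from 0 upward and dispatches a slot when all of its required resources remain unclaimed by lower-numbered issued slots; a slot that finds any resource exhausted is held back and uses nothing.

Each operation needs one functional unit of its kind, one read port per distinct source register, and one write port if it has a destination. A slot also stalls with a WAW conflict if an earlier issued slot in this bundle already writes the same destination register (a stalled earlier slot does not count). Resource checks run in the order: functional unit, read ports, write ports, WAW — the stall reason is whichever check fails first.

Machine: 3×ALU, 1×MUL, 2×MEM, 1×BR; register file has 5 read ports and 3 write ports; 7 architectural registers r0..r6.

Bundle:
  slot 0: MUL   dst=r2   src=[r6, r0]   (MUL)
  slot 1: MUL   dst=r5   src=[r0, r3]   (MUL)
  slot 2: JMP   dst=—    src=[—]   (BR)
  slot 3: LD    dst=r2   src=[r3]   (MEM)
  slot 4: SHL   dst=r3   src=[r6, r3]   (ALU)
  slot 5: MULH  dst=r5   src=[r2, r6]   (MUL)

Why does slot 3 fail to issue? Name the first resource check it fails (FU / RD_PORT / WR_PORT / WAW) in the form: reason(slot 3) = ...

reason(slot 3) = WAW

  0. MUL→r2 ⇒ go  {3A/0Mu/2Ld/1B | 3r 2w}
  1. MUL→r5 ⇒ no(FU)  {3A/0Mu/2Ld/1B | 3r 2w}
  2. BR ⇒ go  {3A/0Mu/2Ld/0B | 3r 2w}
  3. MEM→r2 ⇒ no(WAW)  {3A/0Mu/2Ld/0B | 3r 2w}
  4. ALU→r3 ⇒ go  {2A/0Mu/2Ld/0B | 1r 1w}
  5. MUL→r5 ⇒ no(FU)  {2A/0Mu/2Ld/0B | 1r 1w}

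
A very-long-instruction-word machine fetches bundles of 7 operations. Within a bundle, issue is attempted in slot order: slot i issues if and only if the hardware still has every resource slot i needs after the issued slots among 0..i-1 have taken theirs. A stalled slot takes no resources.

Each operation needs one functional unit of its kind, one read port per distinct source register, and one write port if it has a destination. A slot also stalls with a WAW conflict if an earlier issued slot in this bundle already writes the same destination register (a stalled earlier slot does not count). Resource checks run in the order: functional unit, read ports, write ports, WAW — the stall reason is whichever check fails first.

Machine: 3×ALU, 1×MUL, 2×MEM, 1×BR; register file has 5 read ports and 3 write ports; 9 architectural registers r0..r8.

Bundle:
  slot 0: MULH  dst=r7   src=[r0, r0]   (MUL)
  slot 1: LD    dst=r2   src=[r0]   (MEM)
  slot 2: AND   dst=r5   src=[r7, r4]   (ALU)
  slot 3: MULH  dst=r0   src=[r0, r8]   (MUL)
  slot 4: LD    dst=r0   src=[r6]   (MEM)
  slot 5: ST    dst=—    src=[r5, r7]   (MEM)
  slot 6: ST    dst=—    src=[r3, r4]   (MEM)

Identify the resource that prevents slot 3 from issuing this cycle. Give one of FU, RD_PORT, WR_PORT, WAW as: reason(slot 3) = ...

reason(slot 3) = FU

  0. MUL→r7 ⇒ go  {3A/0Mu/2Ld/1B | 4r 2w}
  1. MEM→r2 ⇒ go  {3A/0Mu/1Ld/1B | 3r 1w}
  2. ALU→r5 ⇒ go  {2A/0Mu/1Ld/1B | 1r 0w}
  3. MUL→r0 ⇒ no(FU)  {2A/0Mu/1Ld/1B | 1r 0w}
  4. MEM→r0 ⇒ no(WR_PORT)  {2A/0Mu/1Ld/1B | 1r 0w}
  5. MEM ⇒ no(RD_PORT)  {2A/0Mu/1Ld/1B | 1r 0w}
  6. MEM ⇒ no(RD_PORT)  {2A/0Mu/1Ld/1B | 1r 0w}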